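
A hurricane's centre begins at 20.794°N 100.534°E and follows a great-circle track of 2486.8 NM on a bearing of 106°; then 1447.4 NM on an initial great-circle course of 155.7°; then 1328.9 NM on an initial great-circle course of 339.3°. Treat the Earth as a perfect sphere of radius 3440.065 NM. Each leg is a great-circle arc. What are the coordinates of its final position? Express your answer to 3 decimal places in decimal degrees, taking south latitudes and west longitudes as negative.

latitude 4.343°, longitude 142.659°

Apply the spherical direct solution leg by leg, carrying full precision between legs.
Leg 1: from (20.794°, 100.534°), δ = 2486.8/3440.065 = 0.722893 rad, θ = 106° → φ = 5.494°, λ = 140.241°.
Leg 2: from (5.494°, 140.241°), δ = 1447.4/3440.065 = 0.420748 rad, θ = 155.7° → φ = -16.448°, λ = 150.335°.
Leg 3: from (-16.448°, 150.335°), δ = 1328.9/3440.065 = 0.386301 rad, θ = 339.3° → φ = 4.343°, λ = 142.659°.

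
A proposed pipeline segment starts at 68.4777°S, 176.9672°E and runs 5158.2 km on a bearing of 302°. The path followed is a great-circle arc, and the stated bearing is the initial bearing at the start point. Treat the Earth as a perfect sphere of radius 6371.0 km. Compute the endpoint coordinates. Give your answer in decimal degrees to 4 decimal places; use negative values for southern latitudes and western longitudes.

latitude -30.0601°, longitude 131.7780°

δ = 5158.2/6371 = 0.809637 rad (46.3888°).
Converting: φ₁ = -1.195161 rad, θ = 5.270894 rad.
Applying the spherical law of cosines for sides, sin φ₂ = sin φ₁ cos δ + cos φ₁ sin δ cos θ = -0.500909, so φ₂ = -30.0601°.
Then Δλ = atan2(-0.225261, 0.223778) = -0.788700 rad, from sin θ sin δ cos φ₁ over cos δ − sin φ₁ sin φ₂.
λ₂ = λ₁ + Δλ = 131.7780°.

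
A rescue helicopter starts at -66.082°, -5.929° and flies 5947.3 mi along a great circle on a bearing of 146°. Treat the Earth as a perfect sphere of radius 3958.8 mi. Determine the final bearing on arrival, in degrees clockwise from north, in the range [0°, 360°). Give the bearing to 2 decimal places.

final bearing 14.31°

The arc subtends δ = 5947.3/3958.8 = 1.502299 rad at the centre.
Converting: φ₁ = -1.153348 rad, θ = 2.548181 rad.
Destination latitude: φ₂ = arcsin( sin φ₁ cos δ + cos φ₁ sin δ cos θ ) = arcsin(-0.397894) = -23.447°.
For the longitude increment, Δλ = atan2( sin θ sin δ cos φ₁, cos δ − sin φ₁ sin φ₂ ) = atan2(0.226181, -0.295281) = 142.548°.
Hence λ₂ = -5.929° + 142.548° = 136.619°.
The forward bearing on arrival equals the back-azimuth from the destination plus 180°.
Back-azimuth from P₂ (-23.45°, 136.62°) to P₁ (-66.08°, -5.93°), with Δλ' = λ₁ − λ₂ = -142.55°: atan2( sin Δλ' cos φ₁ , cos φ₂ sin φ₁ − sin φ₂ cos φ₁ cos Δλ' ) = 194.31°.
Final bearing = (194.31° + 180°) mod 360° = 14.31°.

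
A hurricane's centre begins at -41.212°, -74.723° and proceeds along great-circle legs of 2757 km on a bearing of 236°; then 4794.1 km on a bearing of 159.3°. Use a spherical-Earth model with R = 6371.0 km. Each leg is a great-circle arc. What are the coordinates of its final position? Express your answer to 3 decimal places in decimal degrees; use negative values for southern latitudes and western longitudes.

Apply the spherical direct solution leg by leg, carrying full precision between legs.
Leg 1: from (-41.212°, -74.723°), δ = 2757/6371 = 0.432742 rad, θ = 236° → φ = -50.762°, λ = -108.065°.
Leg 2: from (-50.762°, -108.065°), δ = 4794.1/6371 = 0.752488 rad, θ = 159.3° → φ = -75.884°, λ = -10.186°.

latitude -75.884°, longitude -10.186°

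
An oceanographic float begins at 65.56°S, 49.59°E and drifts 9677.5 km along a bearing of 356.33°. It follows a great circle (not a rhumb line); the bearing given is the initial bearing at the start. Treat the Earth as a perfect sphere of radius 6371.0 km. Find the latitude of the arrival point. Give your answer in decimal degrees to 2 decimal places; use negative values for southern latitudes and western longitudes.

latitude 21.42°

The arc subtends δ = 9677.5/6371 = 1.518992 rad at the centre.
Start latitude φ₁ = -1.144238 rad; initial bearing θ = 6.219132 rad.
Destination latitude: φ₂ = arcsin( sin φ₁ cos δ + cos φ₁ sin δ cos θ ) = arcsin(0.365197) = 21.42°.
Then Δλ = atan2(-0.026448, 0.384254) = -0.068721 rad, from sin θ sin δ cos φ₁ over cos δ − sin φ₁ sin φ₂.
Hence λ₂ = 49.59° + -3.94° = 45.65°.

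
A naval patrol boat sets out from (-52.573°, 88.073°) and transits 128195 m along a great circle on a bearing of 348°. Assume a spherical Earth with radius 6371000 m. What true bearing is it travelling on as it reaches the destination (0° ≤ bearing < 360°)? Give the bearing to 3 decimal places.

final bearing 348.303°

Central angle δ = d/R = 0.020122 rad.
Converting: φ₁ = -0.917572 rad, θ = 6.073746 rad.
Applying the spherical law of cosines for sides, sin φ₂ = sin φ₁ cos δ + cos φ₁ sin δ cos θ = -0.782007, so φ₂ = -51.445°.
Δλ = atan2( sin θ sin δ cos φ₁ , cos δ − sin φ₁ sin φ₂ ) = atan2(-0.002542, 0.378784) = -0.006712 rad = -0.385°.
Hence λ₂ = 88.073° + -0.385° = 87.688°.
The forward bearing on arrival equals the back-azimuth from the destination plus 180°.
Back-azimuth from P₂ (-51.445°, 87.688°) to P₁ (-52.573°, 88.073°), with Δλ' = λ₁ − λ₂ = 0.385°: atan2( sin Δλ' cos φ₁ , cos φ₂ sin φ₁ − sin φ₂ cos φ₁ cos Δλ' ) = 168.303°.
Final bearing = (168.303° + 180°) mod 360° = 348.303°.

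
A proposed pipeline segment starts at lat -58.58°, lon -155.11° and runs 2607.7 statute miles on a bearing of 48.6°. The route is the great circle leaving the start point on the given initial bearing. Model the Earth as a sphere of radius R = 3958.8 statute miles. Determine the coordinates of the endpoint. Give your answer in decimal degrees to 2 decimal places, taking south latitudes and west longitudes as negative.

latitude -27.63°, longitude -123.89°

Central angle δ = d/R = 0.658710 rad.
With φ₁ = -58.58° = -1.022414 rad and θ = 48.6° = 0.848230 rad:
Applying the spherical law of cosines for sides, sin φ₂ = sin φ₁ cos δ + cos φ₁ sin δ cos θ = -0.463811, so φ₂ = -27.63°.
Δλ = atan2( sin θ sin δ cos φ₁ , cos δ − sin φ₁ sin φ₂ ) = atan2(0.239354, 0.394981) = 0.544810 rad = 31.22°.
λ₂ = λ₁ + Δλ = -123.89°.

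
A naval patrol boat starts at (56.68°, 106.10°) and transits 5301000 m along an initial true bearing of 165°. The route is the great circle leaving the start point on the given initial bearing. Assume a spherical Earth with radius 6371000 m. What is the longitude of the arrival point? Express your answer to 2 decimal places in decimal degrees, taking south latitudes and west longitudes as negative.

longitude 117.30°

The arc subtends δ = 5301000/6371000 = 0.832051 rad at the centre.
Start latitude φ₁ = 0.989253 rad; initial bearing θ = 2.879793 rad.
sin φ₂ = sin φ₁ cos δ + cos φ₁ sin δ cos θ = (0.835616)(0.673360) + (0.549315)(0.739314)(-0.965926) = 0.170393
φ₂ = asin(0.170393) = 0.171228 rad = 9.81°.
Then Δλ = atan2(0.105111, 0.530978) = 0.195430 rad, from sin θ sin δ cos φ₁ over cos δ − sin φ₁ sin φ₂.
λ₂ = λ₁ + Δλ = 117.30°.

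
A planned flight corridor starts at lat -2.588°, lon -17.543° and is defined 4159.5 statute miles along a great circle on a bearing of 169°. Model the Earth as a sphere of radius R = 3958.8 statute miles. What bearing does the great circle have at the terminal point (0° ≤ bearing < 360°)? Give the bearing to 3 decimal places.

Central angle δ = d/R = 1.050697 rad.
Start latitude φ₁ = -0.045169 rad; initial bearing θ = 2.949606 rad.
Destination latitude: φ₂ = arcsin( sin φ₁ cos δ + cos φ₁ sin δ cos θ ) = arcsin(-0.873398) = -60.856°.
For the longitude increment, Δλ = atan2( sin θ sin δ cos φ₁, cos δ − sin φ₁ sin φ₂ ) = atan2(0.165409, 0.457529) = 19.876°.
Hence λ₂ = -17.543° + 19.876° = 2.333°.
The forward bearing on arrival equals the back-azimuth from the destination plus 180°.
Back-azimuth from P₂ (-60.856°, 2.333°) to P₁ (-2.588°, -17.543°), with Δλ' = λ₁ − λ₂ = -19.876°: atan2( sin Δλ' cos φ₁ , cos φ₂ sin φ₁ − sin φ₂ cos φ₁ cos Δλ' ) = 336.958°.
Final bearing = (336.958° + 180°) mod 360° = 156.958°.

final bearing 156.958°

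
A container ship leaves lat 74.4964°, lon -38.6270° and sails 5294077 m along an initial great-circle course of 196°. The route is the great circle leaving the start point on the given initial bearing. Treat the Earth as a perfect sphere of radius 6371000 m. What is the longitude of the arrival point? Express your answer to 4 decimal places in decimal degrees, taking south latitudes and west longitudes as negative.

longitude -51.8805°

δ = 5294077/6371000 = 0.830965 rad (47.6108°).
Converting: φ₁ = 1.300207 rad, θ = 3.420845 rad.
sin φ₂ = sin φ₁ cos δ + cos φ₁ sin δ cos θ = (0.963614)(0.674163) + (0.267299)(0.738582)(-0.961262) = 0.459859
φ₂ = asin(0.459859) = 0.477836 rad = 27.3780°.
Then Δλ = atan2(-0.054417, 0.231037) = -0.231317 rad, from sin θ sin δ cos φ₁ over cos δ − sin φ₁ sin φ₂.
λ₂ = λ₁ + Δλ = -51.8805°.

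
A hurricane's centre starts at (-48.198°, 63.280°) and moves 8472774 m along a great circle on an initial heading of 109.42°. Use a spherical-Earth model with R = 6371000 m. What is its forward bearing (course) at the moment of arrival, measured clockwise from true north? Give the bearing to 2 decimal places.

final bearing 43.13°

Angular distance δ = d/R = 8472774 / 6371000 = 1.329897 rad.
With φ₁ = -48.198° = -0.841214 rad and θ = 109.42° = 1.909739 rad:
Destination latitude: φ₂ = arcsin( sin φ₁ cos δ + cos φ₁ sin δ cos θ ) = arcsin(-0.393072) = -23.146°.
Δλ = atan2( sin θ sin δ cos φ₁ , cos δ − sin φ₁ sin φ₂ ) = atan2(0.610483, -0.054440) = 1.659737 rad = 95.096°.
Hence λ₂ = 63.280° + 95.096° = 158.376°.
The forward bearing on arrival equals the back-azimuth from the destination plus 180°.
Back-azimuth from P₂ (-23.15°, 158.38°) to P₁ (-48.20°, 63.28°), with Δλ' = λ₁ − λ₂ = -95.10°: atan2( sin Δλ' cos φ₁ , cos φ₂ sin φ₁ − sin φ₂ cos φ₁ cos Δλ' ) = 223.13°.
Final bearing = (223.13° + 180°) mod 360° = 43.13°.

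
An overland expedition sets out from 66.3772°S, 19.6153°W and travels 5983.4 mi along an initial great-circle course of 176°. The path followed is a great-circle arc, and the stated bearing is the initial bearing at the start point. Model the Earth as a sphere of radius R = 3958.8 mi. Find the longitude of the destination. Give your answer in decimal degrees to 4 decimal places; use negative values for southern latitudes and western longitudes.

Central angle δ = d/R = 1.511418 rad.
Start latitude φ₁ = -1.158501 rad; initial bearing θ = 3.071779 rad.
Applying the spherical law of cosines for sides, sin φ₂ = sin φ₁ cos δ + cos φ₁ sin δ cos θ = -0.453404, so φ₂ = -26.9623°.
Δλ = atan2( sin θ sin δ cos φ₁ , cos δ − sin φ₁ sin φ₂ ) = atan2(0.027903, -0.356066) = 3.063388 rad = 175.5192°.
λ₂ = λ₁ + Δλ = 155.9039°.

longitude 155.9039°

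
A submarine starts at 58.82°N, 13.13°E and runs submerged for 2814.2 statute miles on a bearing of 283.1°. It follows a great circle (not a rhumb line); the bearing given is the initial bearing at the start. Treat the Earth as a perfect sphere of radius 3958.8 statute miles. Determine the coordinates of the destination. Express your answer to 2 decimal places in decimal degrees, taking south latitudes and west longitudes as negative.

δ = 2814.2/3958.8 = 0.710872 rad (40.7300°).
Start latitude φ₁ = 1.026603 rad; initial bearing θ = 4.941027 rad.
Destination latitude: φ₂ = arcsin( sin φ₁ cos δ + cos φ₁ sin δ cos θ ) = arcsin(0.724892) = 46.46°.
For the longitude increment, Δλ = atan2( sin θ sin δ cos φ₁, cos δ − sin φ₁ sin φ₂ ) = atan2(-0.329024, 0.137615) = -67.30°.
Hence λ₂ = 13.13° + -67.30° = -54.17°.

latitude 46.46°, longitude -54.17°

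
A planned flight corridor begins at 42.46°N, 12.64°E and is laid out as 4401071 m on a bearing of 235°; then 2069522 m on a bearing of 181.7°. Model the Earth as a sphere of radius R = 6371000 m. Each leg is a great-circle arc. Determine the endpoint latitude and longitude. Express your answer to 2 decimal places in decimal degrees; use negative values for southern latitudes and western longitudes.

latitude -4.09°, longitude -20.53°

Apply the spherical direct solution leg by leg, carrying full precision between legs.
Leg 1: from (42.46°, 12.64°), δ = 4401071/6371000 = 0.690798 rad, θ = 235° → φ = 14.52°, λ = -19.99°.
Leg 2: from (14.52°, -19.99°), δ = 2069522/6371000 = 0.324835 rad, θ = 181.7° → φ = -4.09°, λ = -20.53°.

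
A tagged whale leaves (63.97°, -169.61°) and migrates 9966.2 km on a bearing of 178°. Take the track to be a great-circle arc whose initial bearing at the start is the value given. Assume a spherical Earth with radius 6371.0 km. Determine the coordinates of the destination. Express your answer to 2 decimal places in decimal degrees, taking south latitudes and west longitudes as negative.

latitude -25.64°, longitude -167.39°

The arc subtends δ = 9966.2/6371 = 1.564307 rad at the centre.
Converting: φ₁ = 1.116487 rad, θ = 3.106686 rad.
sin φ₂ = sin φ₁ cos δ + cos φ₁ sin δ cos θ = (0.898564)(0.006489) + (0.438842)(0.999979)(-0.999391) = -0.432734
φ₂ = asin(-0.432734) = -0.447523 rad = -25.64°.
For the longitude increment, Δλ = atan2( sin θ sin δ cos φ₁, cos δ − sin φ₁ sin φ₂ ) = atan2(0.015315, 0.395329) = 2.22°.
λ₂ = λ₁ + Δλ = -167.39°.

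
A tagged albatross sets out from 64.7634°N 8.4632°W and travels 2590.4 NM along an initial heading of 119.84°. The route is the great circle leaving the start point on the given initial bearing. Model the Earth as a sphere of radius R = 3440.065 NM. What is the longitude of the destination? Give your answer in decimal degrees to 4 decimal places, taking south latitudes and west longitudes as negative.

longitude 35.3221°

The arc subtends δ = 2590.4/3440.065 = 0.753009 rad at the centre.
With φ₁ = 64.7634° = 1.130335 rad and θ = 119.84° = 2.091603 rad:
Destination latitude: φ₂ = arcsin( sin φ₁ cos δ + cos φ₁ sin δ cos θ ) = arcsin(0.514921) = 30.9921°.
Then Δλ = atan2(0.252904, 0.263861) = 0.764198 rad, from sin θ sin δ cos φ₁ over cos δ − sin φ₁ sin φ₂.
λ₂ = λ₁ + Δλ = 35.3221°.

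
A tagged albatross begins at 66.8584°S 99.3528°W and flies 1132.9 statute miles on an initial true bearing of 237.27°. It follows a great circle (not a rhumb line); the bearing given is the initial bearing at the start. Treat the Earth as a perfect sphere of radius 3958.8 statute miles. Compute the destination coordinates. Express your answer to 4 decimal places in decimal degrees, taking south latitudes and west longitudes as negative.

latitude -70.4111°, longitude -144.4478°

Central angle δ = d/R = 0.286173 rad.
With φ₁ = -66.8584° = -1.166899 rad and θ = 237.27° = 4.141143 rad:
sin φ₂ = sin φ₁ cos δ + cos φ₁ sin δ cos θ = (-0.919536)(0.959331) + (0.393005)(0.282283)(-0.540681) = -0.942122
φ₂ = asin(-0.942122) = -1.228905 rad = -70.4111°.
For the longitude increment, Δλ = atan2( sin θ sin δ cos φ₁, cos δ − sin φ₁ sin φ₂ ) = atan2(-0.093324, 0.093016) = -45.0950°.
λ₂ = -99.3528° + -45.0950° = -144.4478°.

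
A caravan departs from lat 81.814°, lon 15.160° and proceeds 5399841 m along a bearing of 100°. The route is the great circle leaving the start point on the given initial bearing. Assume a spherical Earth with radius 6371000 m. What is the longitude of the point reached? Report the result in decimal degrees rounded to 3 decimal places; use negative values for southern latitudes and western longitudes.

longitude 88.347°

The arc subtends δ = 5399841/6371000 = 0.847566 rad at the centre.
Start latitude φ₁ = 1.427924 rad; initial bearing θ = 1.745329 rad.
Destination latitude: φ₂ = arcsin( sin φ₁ cos δ + cos φ₁ sin δ cos θ ) = arcsin(0.636531) = 39.534°.
Δλ = atan2( sin θ sin δ cos φ₁ , cos δ − sin φ₁ sin φ₂ ) = atan2(0.105122, 0.031765) = 1.277351 rad = 73.187°.
Hence λ₂ = 15.160° + 73.187° = 88.347°.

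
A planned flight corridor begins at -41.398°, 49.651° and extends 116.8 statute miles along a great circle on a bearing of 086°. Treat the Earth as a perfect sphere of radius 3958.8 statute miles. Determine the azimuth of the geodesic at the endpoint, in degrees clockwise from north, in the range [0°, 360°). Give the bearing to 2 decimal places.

Angular distance δ = d/R = 116.8 / 3958.8 = 0.029504 rad.
Start latitude φ₁ = -0.722531 rad; initial bearing θ = 1.500983 rad.
Destination latitude: φ₂ = arcsin( sin φ₁ cos δ + cos φ₁ sin δ cos θ ) = arcsin(-0.659454) = -41.258°.
For the longitude increment, Δλ = atan2( sin θ sin δ cos φ₁, cos δ − sin φ₁ sin φ₂ ) = atan2(0.022075, 0.563477) = 2.243°.
Hence λ₂ = 49.651° + 2.243° = 51.894°.
The forward bearing on arrival equals the back-azimuth from the destination plus 180°.
Back-azimuth from P₂ (-41.26°, 51.89°) to P₁ (-41.40°, 49.65°), with Δλ' = λ₁ − λ₂ = -2.24°: atan2( sin Δλ' cos φ₁ , cos φ₂ sin φ₁ − sin φ₂ cos φ₁ cos Δλ' ) = 264.52°.
Final bearing = (264.52° + 180°) mod 360° = 84.52°.

final bearing 84.52°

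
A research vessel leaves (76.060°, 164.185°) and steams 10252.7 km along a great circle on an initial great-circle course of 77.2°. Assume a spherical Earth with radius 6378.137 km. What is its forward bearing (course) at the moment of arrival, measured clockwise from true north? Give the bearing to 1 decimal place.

δ = 10252.7/6378.137 = 1.607476 rad (92.1016°).
Converting: φ₁ = 1.327497 rad, θ = 1.347394 rad.
Destination latitude: φ₂ = arcsin( sin φ₁ cos δ + cos φ₁ sin δ cos θ ) = arcsin(0.017745) = 1.017°.
For the longitude increment, Δλ = atan2( sin θ sin δ cos φ₁, cos δ − sin φ₁ sin φ₂ ) = atan2(0.234761, -0.053894) = 102.929°.
λ₂ = 164.185° + 102.929° = 267.114°, normalized to (−180°, 180°] → -92.886°.
The forward bearing on arrival equals the back-azimuth from the destination plus 180°.
Back-azimuth from P₂ (1.0°, -92.9°) to P₁ (76.1°, 164.2°), with Δλ' = λ₁ − λ₂ = 257.1°: atan2( sin Δλ' cos φ₁ , cos φ₂ sin φ₁ − sin φ₂ cos φ₁ cos Δλ' ) = 346.4°.
Final bearing = (346.4° + 180°) mod 360° = 166.4°.

final bearing 166.4°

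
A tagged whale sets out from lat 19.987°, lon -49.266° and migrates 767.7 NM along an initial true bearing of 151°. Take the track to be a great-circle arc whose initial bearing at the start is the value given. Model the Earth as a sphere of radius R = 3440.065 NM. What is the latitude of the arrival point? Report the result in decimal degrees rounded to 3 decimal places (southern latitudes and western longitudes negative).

δ = 767.7/3440.065 = 0.223164 rad (12.7864°).
Start latitude φ₁ = 0.348839 rad; initial bearing θ = 2.635447 rad.
Destination latitude: φ₂ = arcsin( sin φ₁ cos δ + cos φ₁ sin δ cos θ ) = arcsin(0.151421) = 8.709°.
For the longitude increment, Δλ = atan2( sin θ sin δ cos φ₁, cos δ − sin φ₁ sin φ₂ ) = atan2(0.100834, 0.923445) = 6.232°.
λ₂ = λ₁ + Δλ = -43.034°.

latitude 8.709°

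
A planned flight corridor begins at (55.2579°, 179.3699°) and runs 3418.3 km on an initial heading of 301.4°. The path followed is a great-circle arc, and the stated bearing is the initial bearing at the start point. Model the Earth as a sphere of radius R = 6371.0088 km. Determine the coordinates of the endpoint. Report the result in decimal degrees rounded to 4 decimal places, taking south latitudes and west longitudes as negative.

latitude 59.0962°, longitude 121.2117°

δ = 3418.3/6371.0088 = 0.536540 rad (30.7415°).
Start latitude φ₁ = 0.964432 rad; initial bearing θ = 5.260422 rad.
sin φ₂ = sin φ₁ cos δ + cos φ₁ sin δ cos θ = (0.821726)(0.859483) + (0.569883)(0.511165)(0.521010) = 0.858031
φ₂ = asin(0.858031) = 1.031424 rad = 59.0962°.
For the longitude increment, Δλ = atan2( sin θ sin δ cos φ₁, cos δ − sin φ₁ sin φ₂ ) = atan2(-0.248643, 0.154416) = -58.1582°.
Hence λ₂ = 179.3699° + -58.1582° = 121.2117°.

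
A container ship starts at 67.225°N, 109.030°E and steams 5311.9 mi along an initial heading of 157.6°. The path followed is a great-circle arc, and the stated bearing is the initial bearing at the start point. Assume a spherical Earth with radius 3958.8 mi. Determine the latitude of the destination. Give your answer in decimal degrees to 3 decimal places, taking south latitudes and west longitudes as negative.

latitude -8.005°

Central angle δ = d/R = 1.341795 rad.
With φ₁ = 67.225° = 1.173298 rad and θ = 157.6° = 2.750639 rad:
Destination latitude: φ₂ = arcsin( sin φ₁ cos δ + cos φ₁ sin δ cos θ ) = arcsin(-0.139255) = -8.005°.
Δλ = atan2( sin θ sin δ cos φ₁ , cos δ − sin φ₁ sin φ₂ ) = atan2(0.143666, 0.355402) = 0.384153 rad = 22.010°.
Hence λ₂ = 109.030° + 22.010° = 131.040°.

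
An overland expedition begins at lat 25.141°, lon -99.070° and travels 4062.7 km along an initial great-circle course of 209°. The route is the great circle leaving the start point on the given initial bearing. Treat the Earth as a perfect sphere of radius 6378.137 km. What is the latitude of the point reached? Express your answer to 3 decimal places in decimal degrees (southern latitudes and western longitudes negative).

Angular distance δ = d/R = 4062.7 / 6378.137 = 0.636973 rad.
With φ₁ = 25.141° = 0.438793 rad and θ = 209° = 3.647738 rad:
sin φ₂ = sin φ₁ cos δ + cos φ₁ sin δ cos θ = (0.424847)(0.803900) + (0.905265)(0.594765)(-0.874620) = -0.129378
φ₂ = asin(-0.129378) = -0.129741 rad = -7.434°.
For the longitude increment, Δλ = atan2( sin θ sin δ cos φ₁, cos δ − sin φ₁ sin φ₂ ) = atan2(-0.261031, 0.858866) = -16.905°.
λ₂ = λ₁ + Δλ = -115.975°.

latitude -7.434°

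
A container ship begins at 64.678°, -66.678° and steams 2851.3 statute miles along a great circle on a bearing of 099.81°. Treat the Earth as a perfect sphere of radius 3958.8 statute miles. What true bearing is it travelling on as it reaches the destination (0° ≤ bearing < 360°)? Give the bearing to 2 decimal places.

Central angle δ = d/R = 0.720244 rad.
With φ₁ = 64.678° = 1.128844 rad and θ = 99.81° = 1.742013 rad:
sin φ₂ = sin φ₁ cos δ + cos φ₁ sin δ cos θ = (0.903918)(0.751645) + (0.427705)(0.659568)(-0.170381) = 0.631361
φ₂ = asin(0.631361) = 0.683307 rad = 39.151°.
Then Δλ = atan2(0.277976, 0.180946) = 0.993759 rad, from sin θ sin δ cos φ₁ over cos δ − sin φ₁ sin φ₂.
Hence λ₂ = -66.678° + 56.938° = -9.740°.
The forward bearing on arrival equals the back-azimuth from the destination plus 180°.
Back-azimuth from P₂ (39.15°, -9.74°) to P₁ (64.68°, -66.68°), with Δλ' = λ₁ − λ₂ = -56.94°: atan2( sin Δλ' cos φ₁ , cos φ₂ sin φ₁ − sin φ₂ cos φ₁ cos Δλ' ) = 327.08°.
Final bearing = (327.08° + 180°) mod 360° = 147.08°.

final bearing 147.08°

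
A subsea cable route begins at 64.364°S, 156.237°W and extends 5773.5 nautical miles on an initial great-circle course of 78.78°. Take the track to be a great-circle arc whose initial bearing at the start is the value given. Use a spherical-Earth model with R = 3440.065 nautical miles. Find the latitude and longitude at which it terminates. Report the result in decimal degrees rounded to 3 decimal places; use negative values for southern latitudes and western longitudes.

latitude 10.396°, longitude -73.713°

Central angle δ = d/R = 1.678311 rad.
Start latitude φ₁ = -1.123364 rad; initial bearing θ = 1.374970 rad.
Destination latitude: φ₂ = arcsin( sin φ₁ cos δ + cos φ₁ sin δ cos θ ) = arcsin(0.180443) = 10.396°.
Then Δλ = atan2(0.421933, 0.055372) = 1.440308 rad, from sin θ sin δ cos φ₁ over cos δ − sin φ₁ sin φ₂.
Hence λ₂ = -156.237° + 82.524° = -73.713°.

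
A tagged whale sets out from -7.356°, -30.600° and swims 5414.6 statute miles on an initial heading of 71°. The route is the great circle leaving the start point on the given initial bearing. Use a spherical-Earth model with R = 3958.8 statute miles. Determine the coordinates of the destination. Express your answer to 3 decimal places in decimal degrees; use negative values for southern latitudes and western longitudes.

latitude 16.884°, longitude 44.823°

Central angle δ = d/R = 1.367738 rad.
Start latitude φ₁ = -0.128386 rad; initial bearing θ = 1.239184 rad.
sin φ₂ = sin φ₁ cos δ + cos φ₁ sin δ cos θ = (-0.128034)(0.201666) + (0.991770)(0.979454)(0.325568) = 0.290435
φ₂ = asin(0.290435) = 0.294681 rad = 16.884°.
For the longitude increment, Δλ = atan2( sin θ sin δ cos φ₁, cos δ − sin φ₁ sin φ₂ ) = atan2(0.918470, 0.238852) = 75.423°.
λ₂ = -30.600° + 75.423° = 44.823°.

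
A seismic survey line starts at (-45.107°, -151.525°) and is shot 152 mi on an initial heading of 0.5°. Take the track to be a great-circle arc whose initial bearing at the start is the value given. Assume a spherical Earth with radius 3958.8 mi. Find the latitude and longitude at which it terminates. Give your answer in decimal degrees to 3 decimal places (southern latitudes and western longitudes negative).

The arc subtends δ = 152/3958.8 = 0.038395 rad at the centre.
Start latitude φ₁ = -0.787266 rad; initial bearing θ = 0.008727 rad.
Applying the spherical law of cosines for sides, sin φ₂ = sin φ₁ cos δ + cos φ₁ sin δ cos θ = -0.680813, so φ₂ = -42.907°.
Δλ = atan2( sin θ sin δ cos φ₁ , cos δ − sin φ₁ sin φ₂ ) = atan2(0.000236, 0.516958) = 0.000457 rad = 0.026°.
Hence λ₂ = -151.525° + 0.026° = -151.499°.

latitude -42.907°, longitude -151.499°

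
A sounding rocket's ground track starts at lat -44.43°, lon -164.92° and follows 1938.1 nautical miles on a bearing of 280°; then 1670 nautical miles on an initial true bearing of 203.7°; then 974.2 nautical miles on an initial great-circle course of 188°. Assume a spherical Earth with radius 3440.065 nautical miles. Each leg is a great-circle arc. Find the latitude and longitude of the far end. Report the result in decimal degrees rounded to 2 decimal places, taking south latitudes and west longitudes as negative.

Apply the spherical direct solution leg by leg, carrying full precision between legs.
Leg 1: from (-44.43°, -164.92°), δ = 1938.1/3440.065 = 0.563391 rad, θ = 280° → φ = -31.71°, λ = 156.89°.
Leg 2: from (-31.71°, 156.89°), δ = 1670/3440.065 = 0.485456 rad, θ = 203.7° → φ = -55.93°, λ = 137.33°.
Leg 3: from (-55.93°, 137.33°), δ = 974.2/3440.065 = 0.283192 rad, θ = 188° → φ = -71.87°, λ = 130.15°.

latitude -71.87°, longitude 130.15°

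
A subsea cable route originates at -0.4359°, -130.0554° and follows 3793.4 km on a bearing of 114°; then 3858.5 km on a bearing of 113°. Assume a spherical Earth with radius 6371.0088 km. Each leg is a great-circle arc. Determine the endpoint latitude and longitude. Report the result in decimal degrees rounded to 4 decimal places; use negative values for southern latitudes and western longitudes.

Apply the spherical direct solution leg by leg, carrying full precision between legs.
Leg 1: from (-0.4359°, -130.0554°), δ = 3793.4/6371.0088 = 0.595416 rad, θ = 114° → φ = -13.5569°, λ = -98.2491°.
Leg 2: from (-13.5569°, -98.2491°), δ = 3858.5/6371.0088 = 0.605634 rad, θ = 113° → φ = -24.1394°, λ = -63.2023°.

latitude -24.1394°, longitude -63.2023°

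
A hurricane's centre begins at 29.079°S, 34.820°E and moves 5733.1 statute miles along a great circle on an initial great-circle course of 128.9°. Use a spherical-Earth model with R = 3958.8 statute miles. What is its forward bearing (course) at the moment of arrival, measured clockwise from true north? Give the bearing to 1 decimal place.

final bearing 58.6°

Angular distance δ = d/R = 5733.1 / 3958.8 = 1.448191 rad.
Start latitude φ₁ = -0.507524 rad; initial bearing θ = 2.249729 rad.
sin φ₂ = sin φ₁ cos δ + cos φ₁ sin δ cos θ = (-0.486015)(0.122298) + (0.873950)(0.992493)(-0.627963) = -0.604128
φ₂ = asin(-0.604128) = -0.648671 rad = -37.166°.
Then Δλ = atan2(0.675040, -0.171317) = 1.819337 rad, from sin θ sin δ cos φ₁ over cos δ − sin φ₁ sin φ₂.
λ₂ = λ₁ + Δλ = 139.060°.
The forward bearing on arrival equals the back-azimuth from the destination plus 180°.
Back-azimuth from P₂ (-37.2°, 139.1°) to P₁ (-29.1°, 34.8°), with Δλ' = λ₁ − λ₂ = -104.2°: atan2( sin Δλ' cos φ₁ , cos φ₂ sin φ₁ − sin φ₂ cos φ₁ cos Δλ' ) = 238.6°.
Final bearing = (238.6° + 180°) mod 360° = 58.6°.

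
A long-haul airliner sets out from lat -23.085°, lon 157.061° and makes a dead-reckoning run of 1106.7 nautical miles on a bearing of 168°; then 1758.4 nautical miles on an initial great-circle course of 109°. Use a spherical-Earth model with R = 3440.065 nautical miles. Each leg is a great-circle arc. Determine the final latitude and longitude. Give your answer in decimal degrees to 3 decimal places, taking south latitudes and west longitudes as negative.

Apply the spherical direct solution leg by leg, carrying full precision between legs.
Leg 1: from (-23.085°, 157.061°), δ = 1106.7/3440.065 = 0.321709 rad, θ = 168° → φ = -41.033°, λ = 162.061°.
Leg 2: from (-41.033°, 162.061°), δ = 1758.4/3440.065 = 0.511153 rad, θ = 109° → φ = -43.846°, λ = -158.048°.

latitude -43.846°, longitude -158.048°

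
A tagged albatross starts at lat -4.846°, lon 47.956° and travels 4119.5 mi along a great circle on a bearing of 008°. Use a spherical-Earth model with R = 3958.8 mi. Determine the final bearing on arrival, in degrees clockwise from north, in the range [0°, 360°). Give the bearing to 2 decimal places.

final bearing 13.63°

δ = 4119.5/3958.8 = 1.040593 rad (59.6216°).
With φ₁ = -4.846° = -0.084579 rad and θ = 8° = 0.139626 rad:
sin φ₂ = sin φ₁ cos δ + cos φ₁ sin δ cos θ = (-0.084478)(0.505709) + (0.996425)(0.862704)(0.990268) = 0.808534
φ₂ = asin(0.808534) = 0.941656 rad = 53.953°.
Then Δλ = atan2(0.119636, 0.574012) = 0.205479 rad, from sin θ sin δ cos φ₁ over cos δ − sin φ₁ sin φ₂.
Hence λ₂ = 47.956° + 11.773° = 59.729°.
The forward bearing on arrival equals the back-azimuth from the destination plus 180°.
Back-azimuth from P₂ (53.95°, 59.73°) to P₁ (-4.85°, 47.96°), with Δλ' = λ₁ − λ₂ = -11.77°: atan2( sin Δλ' cos φ₁ , cos φ₂ sin φ₁ − sin φ₂ cos φ₁ cos Δλ' ) = 193.63°.
Final bearing = (193.63° + 180°) mod 360° = 13.63°.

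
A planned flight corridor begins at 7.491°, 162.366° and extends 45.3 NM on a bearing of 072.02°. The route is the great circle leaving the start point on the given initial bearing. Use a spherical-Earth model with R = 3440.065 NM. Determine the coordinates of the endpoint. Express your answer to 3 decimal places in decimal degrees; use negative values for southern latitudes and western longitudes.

latitude 7.723°, longitude 163.090°

δ = 45.3/3440.065 = 0.013168 rad (0.7545°).
With φ₁ = 7.491° = 0.130743 rad and θ = 72.02° = 1.256986 rad:
sin φ₂ = sin φ₁ cos δ + cos φ₁ sin δ cos θ = (0.130370)(0.999913) + (0.991465)(0.013168)(0.308685) = 0.134389
φ₂ = asin(0.134389) = 0.134797 rad = 7.723°.
Then Δλ = atan2(0.012418, 0.982393) = 0.012640 rad, from sin θ sin δ cos φ₁ over cos δ − sin φ₁ sin φ₂.
λ₂ = λ₁ + Δλ = 163.090°.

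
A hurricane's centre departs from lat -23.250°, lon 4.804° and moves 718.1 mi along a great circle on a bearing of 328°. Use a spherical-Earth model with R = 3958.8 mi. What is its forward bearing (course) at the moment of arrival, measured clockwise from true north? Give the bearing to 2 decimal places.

final bearing 329.83°

Angular distance δ = d/R = 718.1 / 3958.8 = 0.181393 rad.
Converting: φ₁ = -0.405789 rad, θ = 5.724680 rad.
Destination latitude: φ₂ = arcsin( sin φ₁ cos δ + cos φ₁ sin δ cos θ ) = arcsin(-0.247703) = -14.342°.
For the longitude increment, Δλ = atan2( sin θ sin δ cos φ₁, cos δ − sin φ₁ sin φ₂ ) = atan2(-0.087834, 0.885814) = -5.663°.
Hence λ₂ = 4.804° + -5.663° = -0.859°.
The forward bearing on arrival equals the back-azimuth from the destination plus 180°.
Back-azimuth from P₂ (-14.34°, -0.86°) to P₁ (-23.25°, 4.80°), with Δλ' = λ₁ − λ₂ = 5.66°: atan2( sin Δλ' cos φ₁ , cos φ₂ sin φ₁ − sin φ₂ cos φ₁ cos Δλ' ) = 149.83°.
Final bearing = (149.83° + 180°) mod 360° = 329.83°.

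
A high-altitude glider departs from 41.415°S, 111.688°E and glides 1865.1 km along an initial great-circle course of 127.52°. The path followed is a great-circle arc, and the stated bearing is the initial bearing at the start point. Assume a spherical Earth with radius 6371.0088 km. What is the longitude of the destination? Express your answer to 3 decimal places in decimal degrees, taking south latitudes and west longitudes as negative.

longitude 132.513°

Angular distance δ = d/R = 1865.1 / 6371.0088 = 0.292748 rad.
Start latitude φ₁ = -0.722828 rad; initial bearing θ = 2.225644 rad.
sin φ₂ = sin φ₁ cos δ + cos φ₁ sin δ cos θ = (-0.661508)(0.957454) + (0.749938)(0.288584)(-0.609038) = -0.765172
φ₂ = asin(-0.765172) = -0.871309 rad = -49.922°.
Δλ = atan2( sin θ sin δ cos φ₁ , cos δ − sin φ₁ sin φ₂ ) = atan2(0.171652, 0.451287) = 0.363462 rad = 20.825°.
λ₂ = λ₁ + Δλ = 132.513°.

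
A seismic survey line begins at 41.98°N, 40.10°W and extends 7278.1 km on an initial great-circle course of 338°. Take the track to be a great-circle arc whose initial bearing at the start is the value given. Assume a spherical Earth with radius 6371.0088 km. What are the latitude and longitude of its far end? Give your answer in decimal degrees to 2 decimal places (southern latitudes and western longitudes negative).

latitude 64.80°, longitude -166.94°

The arc subtends δ = 7278.1/6371.0088 = 1.142378 rad at the centre.
With φ₁ = 41.98° = 0.732689 rad and θ = 338° = 5.899213 rad:
sin φ₂ = sin φ₁ cos δ + cos φ₁ sin δ cos θ = (0.668871)(0.415433) + (0.743378)(0.909624)(0.927184) = 0.904828
φ₂ = asin(0.904828) = 1.130975 rad = 64.80°.
Δλ = atan2( sin θ sin δ cos φ₁ , cos δ − sin φ₁ sin φ₂ ) = atan2(-0.253307, -0.189781) = -2.213793 rad = -126.84°.
λ₂ = -40.10° + -126.84° = -166.94°.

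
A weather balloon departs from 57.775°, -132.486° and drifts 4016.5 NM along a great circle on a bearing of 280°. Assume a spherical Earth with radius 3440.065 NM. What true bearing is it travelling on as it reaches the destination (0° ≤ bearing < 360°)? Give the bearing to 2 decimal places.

final bearing 215.30°

The arc subtends δ = 4016.5/3440.065 = 1.167565 rad at the centre.
Start latitude φ₁ = 1.008364 rad; initial bearing θ = 4.886922 rad.
Destination latitude: φ₂ = arcsin( sin φ₁ cos δ + cos φ₁ sin δ cos θ ) = arcsin(0.417119) = 24.653°.
Δλ = atan2( sin θ sin δ cos φ₁ , cos δ − sin φ₁ sin φ₂ ) = atan2(-0.483027, 0.039526) = -1.489148 rad = -85.322°.
λ₂ = -132.486° + -85.322° = -217.808°, normalized to (−180°, 180°] → 142.192°.
The forward bearing on arrival equals the back-azimuth from the destination plus 180°.
Back-azimuth from P₂ (24.65°, 142.19°) to P₁ (57.77°, -132.49°), with Δλ' = λ₁ − λ₂ = -274.68°: atan2( sin Δλ' cos φ₁ , cos φ₂ sin φ₁ − sin φ₂ cos φ₁ cos Δλ' ) = 35.30°.
Final bearing = (35.30° + 180°) mod 360° = 215.30°.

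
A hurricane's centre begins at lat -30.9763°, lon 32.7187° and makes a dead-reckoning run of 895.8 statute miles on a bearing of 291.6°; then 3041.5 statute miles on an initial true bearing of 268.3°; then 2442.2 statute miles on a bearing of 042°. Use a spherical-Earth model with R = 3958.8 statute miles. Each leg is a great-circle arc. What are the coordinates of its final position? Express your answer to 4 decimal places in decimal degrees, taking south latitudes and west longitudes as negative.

latitude 7.9465°, longitude -4.9768°

Apply the spherical direct solution leg by leg, carrying full precision between legs.
Leg 1: from (-30.9763°, 32.7187°), δ = 895.8/3958.8 = 0.226281 rad, θ = 291.6° → φ = -25.5153°, λ = 19.3543°.
Leg 2: from (-25.5153°, 19.3543°), δ = 3041.5/3958.8 = 0.768288 rad, θ = 268.3° → φ = -19.1692°, λ = -27.9845°.
Leg 3: from (-19.1692°, -27.9845°), δ = 2442.2/3958.8 = 0.616904 rad, θ = 42° → φ = 7.9465°, λ = -4.9768°.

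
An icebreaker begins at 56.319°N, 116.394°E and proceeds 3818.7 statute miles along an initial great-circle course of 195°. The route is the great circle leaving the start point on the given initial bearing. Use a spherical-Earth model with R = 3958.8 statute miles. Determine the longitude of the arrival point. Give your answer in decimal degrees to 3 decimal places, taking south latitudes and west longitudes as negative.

longitude 104.106°

The arc subtends δ = 3818.7/3958.8 = 0.964610 rad at the centre.
Converting: φ₁ = 0.982952 rad, θ = 3.403392 rad.
Destination latitude: φ₂ = arcsin( sin φ₁ cos δ + cos φ₁ sin δ cos θ ) = arcsin(0.033870) = 1.941°.
Δλ = atan2( sin θ sin δ cos φ₁ , cos δ − sin φ₁ sin φ₂ ) = atan2(-0.117959, 0.541552) = -0.214467 rad = -12.288°.
λ₂ = λ₁ + Δλ = 104.106°.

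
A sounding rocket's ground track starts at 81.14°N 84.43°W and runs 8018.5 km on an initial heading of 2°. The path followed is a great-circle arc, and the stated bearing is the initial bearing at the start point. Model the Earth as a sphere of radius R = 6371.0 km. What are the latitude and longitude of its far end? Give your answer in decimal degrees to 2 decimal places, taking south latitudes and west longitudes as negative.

δ = 8018.5/6371 = 1.258594 rad (72.1121°).
With φ₁ = 81.14° = 1.416160 rad and θ = 2° = 0.034907 rad:
Destination latitude: φ₂ = arcsin( sin φ₁ cos δ + cos φ₁ sin δ cos θ ) = arcsin(0.449976) = 26.74°.
For the longitude increment, Δλ = atan2( sin θ sin δ cos φ₁, cos δ − sin φ₁ sin φ₂ ) = atan2(0.005115, -0.137451) = 177.87°.
λ₂ = -84.43° + 177.87° = 93.44°.

latitude 26.74°, longitude 93.44°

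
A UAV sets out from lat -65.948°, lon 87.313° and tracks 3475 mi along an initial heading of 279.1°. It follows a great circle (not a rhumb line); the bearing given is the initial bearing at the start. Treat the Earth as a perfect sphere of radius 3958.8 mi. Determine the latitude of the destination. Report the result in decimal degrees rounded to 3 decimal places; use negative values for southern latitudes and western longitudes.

Angular distance δ = d/R = 3475 / 3958.8 = 0.877791 rad.
Converting: φ₁ = -1.151010 rad, θ = 4.871214 rad.
sin φ₂ = sin φ₁ cos δ + cos φ₁ sin δ cos θ = (-0.913176)(0.638852) + (0.407566)(0.769330)(0.158158) = -0.533793
φ₂ = asin(-0.533793) = -0.563080 rad = -32.262°.
For the longitude increment, Δλ = atan2( sin θ sin δ cos φ₁, cos δ − sin φ₁ sin φ₂ ) = atan2(-0.309606, 0.151405) = -63.940°.
λ₂ = 87.313° + -63.940° = 23.373°.

latitude -32.262°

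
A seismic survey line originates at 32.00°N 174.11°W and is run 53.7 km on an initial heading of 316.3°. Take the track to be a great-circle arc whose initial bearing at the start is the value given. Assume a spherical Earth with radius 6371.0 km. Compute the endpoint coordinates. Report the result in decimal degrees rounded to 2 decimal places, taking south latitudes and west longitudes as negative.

The arc subtends δ = 53.7/6371 = 0.008429 rad at the centre.
With φ₁ = 32.00° = 0.558505 rad and θ = 316.3° = 5.520476 rad:
Applying the spherical law of cosines for sides, sin φ₂ = sin φ₁ cos δ + cos φ₁ sin δ cos θ = 0.535068, so φ₂ = 32.35°.
Δλ = atan2( sin θ sin δ cos φ₁ , cos δ − sin φ₁ sin φ₂ ) = atan2(-0.004938, 0.716422) = -0.006893 rad = -0.39°.
Hence λ₂ = -174.11° + -0.39° = -174.50°.

latitude 32.35°, longitude -174.50°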